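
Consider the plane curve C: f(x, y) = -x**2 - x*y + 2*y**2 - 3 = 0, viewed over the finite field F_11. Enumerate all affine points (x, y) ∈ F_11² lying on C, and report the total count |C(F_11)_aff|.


Affine F_11-points: {(1, 3), (2, 5), (2, 7), (4, 5), (4, 8), (7, 3), (7, 6), (9, 4), (9, 6), (10, 8)}; count = 10.

For each of the 121 pairs (x, y) ∈ F_11², evaluate f(x, y) mod 11. Record the zeros.
  x = 0: [0↦8, 1↦10, 2↦5, 3↦4, 4↦7, 5↦3, 6↦3, 7↦7, 8↦4, 9↦5, 10↦10]  zeros at y ∈ ∅
  x = 1: [0↦7, 1↦8, 2↦2, 3↦0, 4↦2, 5↦8, 6↦7, 7↦10, 8↦6, 9↦6, 10↦10]  zeros at y ∈ {3}
  x = 2: [0↦4, 1↦4, 2↦8, 3↦5, 4↦6, 5↦0, 6↦9, 7↦0, 8↦6, 9↦5, 10↦8]  zeros at y ∈ {5, 7}
  x = 3: [0↦10, 1↦9, 2↦1, 3↦8, 4↦8, 5↦1, 6↦9, 7↦10, 8↦4, 9↦2, 10↦4]  zeros at y ∈ ∅
  x = 4: [0↦3, 1↦1, 2↦3, 3↦9, 4↦8, 5↦0, 6↦7, 7↦7, 8↦0, 9↦8, 10↦9]  zeros at y ∈ {5, 8}
  x = 5: [0↦5, 1↦2, 2↦3, 3↦8, 4↦6, 5↦8, 6↦3, 7↦2, 8↦5, 9↦1, 10↦1]  zeros at y ∈ ∅
  x = 6: [0↦5, 1↦1, 2↦1, 3↦5, 4↦2, 5↦3, 6↦8, 7↦6, 8↦8, 9↦3, 10↦2]  zeros at y ∈ ∅
  x = 7: [0↦3, 1↦9, 2↦8, 3↦0, 4↦7, 5↦7, 6↦0, 7↦8, 8↦9, 9↦3, 10↦1]  zeros at y ∈ {3, 6}
  x = 8: [0↦10, 1↦4, 2↦2, 3↦4, 4↦10, 5↦9, 6↦1, 7↦8, 8↦8, 9↦1, 10↦9]  zeros at y ∈ ∅
  x = 9: [0↦4, 1↦8, 2↦5, 3↦6, 4↦0, 5↦9, 6↦0, 7↦6, 8↦5, 9↦8, 10↦4]  zeros at y ∈ {4, 6}
  x = 10: [0↦7, 1↦10, 2↦6, 3↦6, 4↦10, 5↦7, 6↦8, 7↦2, 8↦0, 9↦2, 10↦8]  zeros at y ∈ {8}
Collecting zeros: affine points = {(1, 3), (2, 5), (2, 7), (4, 5), (4, 8), (7, 3), (7, 6), (9, 4), (9, 6), (10, 8)}.
Total count |C(F_11)_aff| = 10.


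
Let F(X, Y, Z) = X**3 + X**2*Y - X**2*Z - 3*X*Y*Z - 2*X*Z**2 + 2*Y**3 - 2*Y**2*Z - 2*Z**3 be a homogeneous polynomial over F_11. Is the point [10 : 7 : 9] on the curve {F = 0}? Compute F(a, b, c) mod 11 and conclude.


F(10,7,9) ≡ 3 (mod 11); P is NOT on the curve.

Evaluate F(10, 7, 9) term-by-term (mod 11).
  X**3 ↦ 1·1000·1·1 = 1000
  X**2*Y ↦ 1·100·7·1 = 700
  -X**2*Z ↦ -1·100·1·9 = -900
  -3*X*Y*Z ↦ -3·10·7·9 = -1890
  -2*X*Z**2 ↦ -2·10·1·81 = -1620
  2*Y**3 ↦ 2·1·343·1 = 686
  -2*Y**2*Z ↦ -2·1·49·9 = -882
  -2*Z**3 ↦ -2·1·1·729 = -1458
Sum: F(10, 7, 9) = (1000) + (700) + (-900) + (-1890) + (-1620) + (686) + (-882) + (-1458) = -4364.
Reducing mod 11: -4364 ≡ 3 (mod 11).
Since F(a, b, c) ≡ 3 ≠ 0 (mod 11), P does NOT lie on the curve.


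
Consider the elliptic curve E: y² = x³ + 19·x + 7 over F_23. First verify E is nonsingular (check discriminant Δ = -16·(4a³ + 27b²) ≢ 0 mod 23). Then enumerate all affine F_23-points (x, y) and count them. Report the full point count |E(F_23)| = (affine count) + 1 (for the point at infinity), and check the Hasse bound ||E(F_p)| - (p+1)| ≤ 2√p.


Affine points = {(1, 2), (1, 21), (4, 3), (4, 20), (7, 0), (8, 2), (8, 21), (10, 1), (10, 22), (11, 11), (11, 12), (12, 10), (12, 13), (13, 6), (13, 17), (14, 2), (14, 21)}; affine count = 17; |E(F_23)| = 18.

Discriminant check: Δ ∝ 4a³ + 27b² = 4·19³ + 27·7² = 4·6859 + 27·49 ≡ 9 (mod 23). Nonzero ⇒ E is nonsingular.
For each x ∈ F_23, compute rhs = x³ + 19·x + 7 mod 23, then count y ∈ F_23 with y² ≡ rhs.
  x = 0: rhs = 7, matching y values: none (0 points).
  x = 1: rhs = 4, matching y values: 2, 21 (2 points).
  x = 2: rhs = 7, matching y values: none (0 points).
  x = 3: rhs = 22, matching y values: none (0 points).
  x = 4: rhs = 9, matching y values: 3, 20 (2 points).
  x = 5: rhs = 20, matching y values: none (0 points).
  x = 6: rhs = 15, matching y values: none (0 points).
  x = 7: rhs = 0, matching y values: 0 (1 points).
  x = 8: rhs = 4, matching y values: 2, 21 (2 points).
  x = 9: rhs = 10, matching y values: none (0 points).
  x = 10: rhs = 1, matching y values: 1, 22 (2 points).
  x = 11: rhs = 6, matching y values: 11, 12 (2 points).
  x = 12: rhs = 8, matching y values: 10, 13 (2 points).
  x = 13: rhs = 13, matching y values: 6, 17 (2 points).
  x = 14: rhs = 4, matching y values: 2, 21 (2 points).
  x = 15: rhs = 10, matching y values: none (0 points).
  x = 16: rhs = 14, matching y values: none (0 points).
  x = 17: rhs = 22, matching y values: none (0 points).
  x = 18: rhs = 17, matching y values: none (0 points).
  x = 19: rhs = 5, matching y values: none (0 points).
  x = 20: rhs = 15, matching y values: none (0 points).
  x = 21: rhs = 7, matching y values: none (0 points).
  x = 22: rhs = 10, matching y values: none (0 points).
Total affine count: 17.
Full point count |E(F_23)| = 17 + 1 = 18.
Hasse bound: |18 − (23+1)| = |-6| = 6 ≤ 2√23 ≈ 9.5917 ✓.


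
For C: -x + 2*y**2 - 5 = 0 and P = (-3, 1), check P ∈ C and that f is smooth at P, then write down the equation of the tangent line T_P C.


Tangent line at P: -x + 4*y - 7 = 0.

Step 1: f(-3, 1) = 0, so P lies on C.
Step 2: partial derivatives
  f_x(x, y) = -1, f_y(x, y) = 4*y.
  f_x(P) = -1, f_y(P) = 4 (gradient nonzero, so P is smooth).
Step 3: tangent line at P: -1·(x − -3) + 4·(y − 1) = 0.
Expanding: -x + 4*y - 7 = 0.


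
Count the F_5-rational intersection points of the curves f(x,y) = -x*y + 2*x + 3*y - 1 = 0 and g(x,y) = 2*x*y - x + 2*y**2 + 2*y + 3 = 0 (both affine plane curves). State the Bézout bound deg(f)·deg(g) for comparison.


Common zeros: {(0, 2), (3, 0), (3, 1)}; count = 3; Bézout bound = 4.

deg(f) = 2, deg(g) = 2, so Bézout bound = 4.
Scan x ∈ F_5. For each x, list the y ∈ F_5 with f(x, y) ≡ 0 and those with g(x, y) ≡ 0 (mod 5); the common zeros in that column are the intersection.
  x = 0: f ≡ 0 at y ∈ {2}; g ≡ 0 at y ∈ {2}; common: {2}.
  x = 1: f ≡ 0 at y ∈ {2}; g ≡ 0 at y ∈ {4}; common: ∅.
  x = 2: f ≡ 0 at y ∈ {2}; g ≡ 0 at y ∈ ∅; common: ∅.
  x = 3: f ≡ 0 at y ∈ {0, 1, 2, 3, 4}; g ≡ 0 at y ∈ {0, 1}; common: {0, 1}.
  x = 4: f ≡ 0 at y ∈ {2}; g ≡ 0 at y ∈ ∅; common: ∅.
Collecting: common zeros = {(0, 2), (3, 0), (3, 1)}, so the count is 3.
Comparison with the Bézout bound: 3 ≤ 4 = deg(f)·deg(g), as expected for curves with no common component (the affine F_5-count falls short of the bound because intersections may lie at infinity, over extension fields, or carry multiplicity).


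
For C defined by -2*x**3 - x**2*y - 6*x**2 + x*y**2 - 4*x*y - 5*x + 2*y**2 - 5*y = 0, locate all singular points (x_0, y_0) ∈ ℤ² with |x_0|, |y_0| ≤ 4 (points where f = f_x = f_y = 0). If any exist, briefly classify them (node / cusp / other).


Singular points: {(-1, 1)}; classification: node.

Compute partial derivatives:
  f_x = -6*x**2 - 2*x*y - 12*x + y**2 - 4*y - 5.
  f_y = -x**2 + 2*x*y - 4*x + 4*y - 5.
Scan x_0 ∈ {−4, ..., 4}. For each x_0, f_y(x_0, y) is a polynomial in y; find its integer roots y ∈ {−4, ..., 4}, then test f_x and f at those candidates.
  x = -4: f_y(-4, y) = -4*y - 5; no integer root y with |y| ≤ 4.
  x = -3: f_y(-3, y) = -2*y - 2; vanishes at y ∈ {-1}. (-3, -1): f_x = -24 ≠ 0.
  x = -2: f_y(-2, y) = -1; no integer root y with |y| ≤ 4.
  x = -1: f_y(-1, y) = 2*y - 2; vanishes at y ∈ {1}. (-1, 1): f_x = 0, f = 0 — SINGULAR.
  x = 0: f_y(0, y) = 4*y - 5; no integer root y with |y| ≤ 4.
  x = 1: f_y(1, y) = 6*y - 10; no integer root y with |y| ≤ 4.
  x = 2: f_y(2, y) = 8*y - 17; no integer root y with |y| ≤ 4.
  x = 3: f_y(3, y) = 10*y - 26; no integer root y with |y| ≤ 4.
  x = 4: f_y(4, y) = 12*y - 37; no integer root y with |y| ≤ 4.
Only singular point on the grid: (-1, 1).
Classify: substitute x = -1 + u, y = 1 + v and expand: f = -2*u**3 - u**2*v - u**2 + u*v**2 + v**2.
No constant or linear terms (consistent with a singular point). Quadratic part: -u**2 + v**2. Cubic part: -2*u**3 - u**2*v + u*v**2.
The quadratic part v**2 - u**2 = (v − u)(v + u) splits into two distinct linear factors, so there are two distinct tangent lines y − 1 = ±(x − -1) — this is a node (ordinary double point).
Classification: node.


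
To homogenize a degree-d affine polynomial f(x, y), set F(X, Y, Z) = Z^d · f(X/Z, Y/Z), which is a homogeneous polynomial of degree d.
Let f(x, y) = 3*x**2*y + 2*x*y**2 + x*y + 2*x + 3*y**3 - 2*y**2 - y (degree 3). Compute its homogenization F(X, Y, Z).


F(X, Y, Z) = 3*X**2*Y + 2*X*Y**2 + X*Y*Z + 2*X*Z**2 + 3*Y**3 - 2*Y**2*Z - Y*Z**2

deg(f) = 3.
Substitute x = X/Z, y = Y/Z into f, then multiply by Z^3.
  monomial 3·x^2·y^1 ↦ 3·X^2·Y^1·Z^0.
  monomial 2·x^1·y^2 ↦ 2·X^1·Y^2·Z^0.
  monomial 1·x^1·y^1 ↦ 1·X^1·Y^1·Z^1.
  monomial 2·x^1·y^0 ↦ 2·X^1·Y^0·Z^2.
  monomial 3·x^0·y^3 ↦ 3·X^0·Y^3·Z^0.
  monomial -2·x^0·y^2 ↦ -2·X^0·Y^2·Z^1.
  monomial -1·x^0·y^1 ↦ -1·X^0·Y^1·Z^2.
Collecting: F(X, Y, Z) = 3*X**2*Y + 2*X*Y**2 + X*Y*Z + 2*X*Z**2 + 3*Y**3 - 2*Y**2*Z - Y*Z**2.


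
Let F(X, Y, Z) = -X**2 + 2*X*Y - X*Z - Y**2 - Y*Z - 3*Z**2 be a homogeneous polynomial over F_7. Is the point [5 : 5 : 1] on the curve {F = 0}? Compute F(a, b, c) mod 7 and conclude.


F(5,5,1) ≡ 1 (mod 7); P is NOT on the curve.

Evaluate F(5, 5, 1) term-by-term (mod 7).
  -X**2 ↦ -1·25·1·1 = -25
  2*X*Y ↦ 2·5·5·1 = 50
  -X*Z ↦ -1·5·1·1 = -5
  -Y**2 ↦ -1·1·25·1 = -25
  -Y*Z ↦ -1·1·5·1 = -5
  -3*Z**2 ↦ -3·1·1·1 = -3
Sum: F(5, 5, 1) = (-25) + (50) + (-5) + (-25) + (-5) + (-3) = -13.
Reducing mod 7: -13 ≡ 1 (mod 7).
Since F(a, b, c) ≡ 1 ≠ 0 (mod 7), P does NOT lie on the curve.


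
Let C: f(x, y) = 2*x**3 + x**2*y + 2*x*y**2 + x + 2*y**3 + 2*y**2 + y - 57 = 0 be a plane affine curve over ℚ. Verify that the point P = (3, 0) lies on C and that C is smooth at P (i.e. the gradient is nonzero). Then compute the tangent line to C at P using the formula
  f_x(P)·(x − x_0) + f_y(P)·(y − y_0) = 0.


Tangent line at P: 55*x + 10*y - 165 = 0.

Step 1: f(3, 0) = 0, so P lies on C.
Step 2: partial derivatives
  f_x(x, y) = 6*x**2 + 2*x*y + 2*y**2 + 1, f_y(x, y) = x**2 + 4*x*y + 6*y**2 + 4*y + 1.
  f_x(P) = 55, f_y(P) = 10 (gradient nonzero, so P is smooth).
Step 3: tangent line at P: 55·(x − 3) + 10·(y − 0) = 0.
Expanding: 55*x + 10*y - 165 = 0.


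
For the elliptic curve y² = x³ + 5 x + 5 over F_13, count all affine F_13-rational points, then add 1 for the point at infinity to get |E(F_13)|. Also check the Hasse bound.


Affine points = {(2, 6), (2, 7), (5, 5), (5, 8), (6, 2), (6, 11), (9, 5), (9, 8), (11, 0), (12, 5), (12, 8)}; affine count = 11; |E(F_13)| = 12.

Discriminant check: Δ ∝ 4a³ + 27b² = 4·5³ + 27·5² = 4·125 + 27·25 ≡ 5 (mod 13). Nonzero ⇒ E is nonsingular.
For each x ∈ F_13, compute rhs = x³ + 5·x + 5 mod 13, then count y ∈ F_13 with y² ≡ rhs.
  x = 0: rhs = 5, matching y values: none (0 points).
  x = 1: rhs = 11, matching y values: none (0 points).
  x = 2: rhs = 10, matching y values: 6, 7 (2 points).
  x = 3: rhs = 8, matching y values: none (0 points).
  x = 4: rhs = 11, matching y values: none (0 points).
  x = 5: rhs = 12, matching y values: 5, 8 (2 points).
  x = 6: rhs = 4, matching y values: 2, 11 (2 points).
  x = 7: rhs = 6, matching y values: none (0 points).
  x = 8: rhs = 11, matching y values: none (0 points).
  x = 9: rhs = 12, matching y values: 5, 8 (2 points).
  x = 10: rhs = 2, matching y values: none (0 points).
  x = 11: rhs = 0, matching y values: 0 (1 points).
  x = 12: rhs = 12, matching y values: 5, 8 (2 points).
Total affine count: 11.
Full point count |E(F_13)| = 11 + 1 = 12.
Hasse bound: |12 − (13+1)| = |-2| = 2 ≤ 2√13 ≈ 7.2111 ✓.


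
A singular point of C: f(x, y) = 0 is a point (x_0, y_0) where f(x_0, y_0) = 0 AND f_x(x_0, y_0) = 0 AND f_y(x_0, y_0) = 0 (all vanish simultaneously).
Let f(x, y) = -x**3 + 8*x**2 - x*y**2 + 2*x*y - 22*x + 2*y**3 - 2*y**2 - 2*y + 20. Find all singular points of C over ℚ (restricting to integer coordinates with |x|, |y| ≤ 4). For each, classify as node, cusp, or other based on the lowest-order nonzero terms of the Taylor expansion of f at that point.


Singular points: {(3, 1)}; classification: node.

Compute partial derivatives:
  f_x = -3*x**2 + 16*x - y**2 + 2*y - 22.
  f_y = -2*x*y + 2*x + 6*y**2 - 4*y - 2.
Scan x_0 ∈ {−4, ..., 4}. For each x_0, f_y(x_0, y) is a polynomial in y; find its integer roots y ∈ {−4, ..., 4}, then test f_x and f at those candidates.
  x = -4: f_y(-4, y) = 6*y**2 + 4*y - 10; vanishes at y ∈ {1}. (-4, 1): f_x = -133 ≠ 0.
  x = -3: f_y(-3, y) = 6*y**2 + 2*y - 8; vanishes at y ∈ {1}. (-3, 1): f_x = -96 ≠ 0.
  x = -2: f_y(-2, y) = 6*y**2 - 6; vanishes at y ∈ {-1, 1}. (-2, -1): f_x = -69 ≠ 0; (-2, 1): f_x = -65 ≠ 0.
  x = -1: f_y(-1, y) = 6*y**2 - 2*y - 4; vanishes at y ∈ {1}. (-1, 1): f_x = -40 ≠ 0.
  x = 0: f_y(0, y) = 6*y**2 - 4*y - 2; vanishes at y ∈ {1}. (0, 1): f_x = -21 ≠ 0.
  x = 1: f_y(1, y) = 6*y**2 - 6*y; vanishes at y ∈ {0, 1}. (1, 0): f_x = -9 ≠ 0; (1, 1): f_x = -8 ≠ 0.
  x = 2: f_y(2, y) = 6*y**2 - 8*y + 2; vanishes at y ∈ {1}. (2, 1): f_x = -1 ≠ 0.
  x = 3: f_y(3, y) = 6*y**2 - 10*y + 4; vanishes at y ∈ {1}. (3, 1): f_x = 0, f = 0 — SINGULAR.
  x = 4: f_y(4, y) = 6*y**2 - 12*y + 6; vanishes at y ∈ {1}. (4, 1): f_x = -5 ≠ 0.
Only singular point on the grid: (3, 1).
Classify: substitute x = 3 + u, y = 1 + v and expand: f = -u**3 - u**2 - u*v**2 + 2*v**3 + v**2.
No constant or linear terms (consistent with a singular point). Quadratic part: -u**2 + v**2. Cubic part: -u**3 - u*v**2 + 2*v**3.
The quadratic part v**2 - u**2 = (v − u)(v + u) splits into two distinct linear factors, so there are two distinct tangent lines y − 1 = ±(x − 3) — this is a node (ordinary double point).
Classification: node.


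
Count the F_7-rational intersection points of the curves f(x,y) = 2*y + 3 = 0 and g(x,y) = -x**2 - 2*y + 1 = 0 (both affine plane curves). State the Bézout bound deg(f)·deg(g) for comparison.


Common zeros: {(2, 2), (5, 2)}; count = 2; Bézout bound = 2.

deg(f) = 1, deg(g) = 2, so Bézout bound = 2.
Scan x ∈ F_7. For each x, list the y ∈ F_7 with f(x, y) ≡ 0 and those with g(x, y) ≡ 0 (mod 7); the common zeros in that column are the intersection.
  x = 0: f ≡ 0 at y ∈ {2}; g ≡ 0 at y ∈ {4}; common: ∅.
  x = 1: f ≡ 0 at y ∈ {2}; g ≡ 0 at y ∈ {0}; common: ∅.
  x = 2: f ≡ 0 at y ∈ {2}; g ≡ 0 at y ∈ {2}; common: {2}.
  x = 3: f ≡ 0 at y ∈ {2}; g ≡ 0 at y ∈ {3}; common: ∅.
  x = 4: f ≡ 0 at y ∈ {2}; g ≡ 0 at y ∈ {3}; common: ∅.
  x = 5: f ≡ 0 at y ∈ {2}; g ≡ 0 at y ∈ {2}; common: {2}.
  x = 6: f ≡ 0 at y ∈ {2}; g ≡ 0 at y ∈ {0}; common: ∅.
Collecting: common zeros = {(2, 2), (5, 2)}, so the count is 2.
Comparison with the Bézout bound: 2 ≤ 2 = deg(f)·deg(g), as expected for curves with no common component (the bound is attained).


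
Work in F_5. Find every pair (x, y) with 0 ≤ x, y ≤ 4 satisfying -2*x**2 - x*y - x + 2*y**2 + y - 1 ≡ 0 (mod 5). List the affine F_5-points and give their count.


Affine F_5-points: {(0, 3), (0, 4), (2, 1), (2, 2), (3, 3), (4, 2)}; count = 6.

For each of the 25 pairs (x, y) ∈ F_5², evaluate f(x, y) mod 5. Record the zeros.
  x = 0: [0↦4, 1↦2, 2↦4, 3↦0, 4↦0]  zeros at y ∈ {3, 4}
  x = 1: [0↦1, 1↦3, 2↦4, 3↦4, 4↦3]  zeros at y ∈ ∅
  x = 2: [0↦4, 1↦0, 2↦0, 3↦4, 4↦2]  zeros at y ∈ {1, 2}
  x = 3: [0↦3, 1↦3, 2↦2, 3↦0, 4↦2]  zeros at y ∈ {3}
  x = 4: [0↦3, 1↦2, 2↦0, 3↦2, 4↦3]  zeros at y ∈ {2}
Collecting zeros: affine points = {(0, 3), (0, 4), (2, 1), (2, 2), (3, 3), (4, 2)}.
Total count |C(F_5)_aff| = 6.


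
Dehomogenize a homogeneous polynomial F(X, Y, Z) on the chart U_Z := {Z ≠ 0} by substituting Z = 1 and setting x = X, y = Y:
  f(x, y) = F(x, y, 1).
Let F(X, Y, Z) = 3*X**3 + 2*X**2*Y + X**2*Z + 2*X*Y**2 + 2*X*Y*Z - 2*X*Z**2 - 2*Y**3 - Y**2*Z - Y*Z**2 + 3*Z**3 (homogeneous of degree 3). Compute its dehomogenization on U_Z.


f(x, y) = 3*x**3 + 2*x**2*y + x**2 + 2*x*y**2 + 2*x*y - 2*x - 2*y**3 - y**2 - y + 3

On U_Z we set Z = 1. Each monomial c·X^i·Y^j·Z^k in F becomes c·x^i·y^j·1^k = c·x^i·y^j.
Substituting Z = 1: F(X, Y, 1) = 3*x**3 + 2*x**2*y + x**2 + 2*x*y**2 + 2*x*y - 2*x - 2*y**3 - y**2 - y + 3.
Note: deg(f) ≤ deg(F) = 3; strict inequality happens when F is divisible by Z (lost terms).


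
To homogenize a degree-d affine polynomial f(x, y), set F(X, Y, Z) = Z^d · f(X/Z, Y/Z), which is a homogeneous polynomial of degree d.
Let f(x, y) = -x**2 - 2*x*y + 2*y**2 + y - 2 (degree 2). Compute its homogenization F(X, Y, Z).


F(X, Y, Z) = -X**2 - 2*X*Y + 2*Y**2 + Y*Z - 2*Z**2

deg(f) = 2.
Substitute x = X/Z, y = Y/Z into f, then multiply by Z^2.
  monomial -1·x^2·y^0 ↦ -1·X^2·Y^0·Z^0.
  monomial -2·x^1·y^1 ↦ -2·X^1·Y^1·Z^0.
  monomial 2·x^0·y^2 ↦ 2·X^0·Y^2·Z^0.
  monomial 1·x^0·y^1 ↦ 1·X^0·Y^1·Z^1.
  monomial -2·x^0·y^0 ↦ -2·X^0·Y^0·Z^2.
Collecting: F(X, Y, Z) = -X**2 - 2*X*Y + 2*Y**2 + Y*Z - 2*Z**2.


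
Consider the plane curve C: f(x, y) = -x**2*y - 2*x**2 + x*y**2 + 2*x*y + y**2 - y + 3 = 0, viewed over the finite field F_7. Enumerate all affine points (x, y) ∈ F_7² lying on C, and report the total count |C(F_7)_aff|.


Affine F_7-points: {(3, 2), (3, 6), (6, 2)}; count = 3.

For each of the 49 pairs (x, y) ∈ F_7², evaluate f(x, y) mod 7. Record the zeros.
  x = 0: [0↦3, 1↦3, 2↦5, 3↦2, 4↦1, 5↦2, 6↦5]  zeros at y ∈ ∅
  x = 1: [0↦1, 1↦3, 2↦2, 3↦5, 4↦5, 5↦2, 6↦3]  zeros at y ∈ ∅
  x = 2: [0↦2, 1↦4, 2↦5, 3↦5, 4↦4, 5↦2, 6↦6]  zeros at y ∈ ∅
  x = 3: [0↦6, 1↦6, 2↦0, 3↦2, 4↦5, 5↦2, 6↦0]  zeros at y ∈ {2, 6}
  x = 4: [0↦6, 1↦2, 2↦1, 3↦3, 4↦1, 5↦2, 6↦6]  zeros at y ∈ ∅
  x = 5: [0↦2, 1↦6, 2↦1, 3↦1, 4↦6, 5↦2, 6↦3]  zeros at y ∈ ∅
  x = 6: [0↦1, 1↦4, 2↦0, 3↦3, 4↦6, 5↦2, 6↦5]  zeros at y ∈ {2}
Collecting zeros: affine points = {(3, 2), (3, 6), (6, 2)}.
Total count |C(F_7)_aff| = 3.


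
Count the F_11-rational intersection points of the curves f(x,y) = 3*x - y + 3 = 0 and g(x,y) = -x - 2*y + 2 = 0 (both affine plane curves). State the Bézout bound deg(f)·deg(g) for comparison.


Common zeros: {(1, 6)}; count = 1; Bézout bound = 1.

deg(f) = 1, deg(g) = 1, so Bézout bound = 1.
Scan x ∈ F_11. For each x, list the y ∈ F_11 with f(x, y) ≡ 0 and those with g(x, y) ≡ 0 (mod 11); the common zeros in that column are the intersection.
  x = 0: f ≡ 0 at y ∈ {3}; g ≡ 0 at y ∈ {1}; common: ∅.
  x = 1: f ≡ 0 at y ∈ {6}; g ≡ 0 at y ∈ {6}; common: {6}.
  x = 2: f ≡ 0 at y ∈ {9}; g ≡ 0 at y ∈ {0}; common: ∅.
  x = 3: f ≡ 0 at y ∈ {1}; g ≡ 0 at y ∈ {5}; common: ∅.
  x = 4: f ≡ 0 at y ∈ {4}; g ≡ 0 at y ∈ {10}; common: ∅.
  x = 5: f ≡ 0 at y ∈ {7}; g ≡ 0 at y ∈ {4}; common: ∅.
  x = 6: f ≡ 0 at y ∈ {10}; g ≡ 0 at y ∈ {9}; common: ∅.
  x = 7: f ≡ 0 at y ∈ {2}; g ≡ 0 at y ∈ {3}; common: ∅.
  x = 8: f ≡ 0 at y ∈ {5}; g ≡ 0 at y ∈ {8}; common: ∅.
  x = 9: f ≡ 0 at y ∈ {8}; g ≡ 0 at y ∈ {2}; common: ∅.
  x = 10: f ≡ 0 at y ∈ {0}; g ≡ 0 at y ∈ {7}; common: ∅.
Collecting: common zeros = {(1, 6)}, so the count is 1.
Comparison with the Bézout bound: 1 ≤ 1 = deg(f)·deg(g), as expected for curves with no common component (the bound is attained).


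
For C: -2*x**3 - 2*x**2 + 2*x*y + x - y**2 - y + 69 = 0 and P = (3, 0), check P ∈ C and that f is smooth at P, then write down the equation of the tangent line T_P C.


Tangent line at P: -65*x + 5*y + 195 = 0.

Step 1: f(3, 0) = 0, so P lies on C.
Step 2: partial derivatives
  f_x(x, y) = -6*x**2 - 4*x + 2*y + 1, f_y(x, y) = 2*x - 2*y - 1.
  f_x(P) = -65, f_y(P) = 5 (gradient nonzero, so P is smooth).
Step 3: tangent line at P: -65·(x − 3) + 5·(y − 0) = 0.
Expanding: -65*x + 5*y + 195 = 0.


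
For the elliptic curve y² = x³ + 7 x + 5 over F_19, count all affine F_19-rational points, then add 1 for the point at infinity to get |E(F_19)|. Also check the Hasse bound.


Affine points = {(0, 9), (0, 10), (6, 4), (6, 15), (7, 6), (7, 13), (10, 7), (10, 12), (11, 8), (11, 11), (14, 4), (14, 15), (18, 4), (18, 15)}; affine count = 14; |E(F_19)| = 15.

Discriminant check: Δ ∝ 4a³ + 27b² = 4·7³ + 27·5² = 4·343 + 27·25 ≡ 14 (mod 19). Nonzero ⇒ E is nonsingular.
For each x ∈ F_19, compute rhs = x³ + 7·x + 5 mod 19, then count y ∈ F_19 with y² ≡ rhs.
  x = 0: rhs = 5, matching y values: 9, 10 (2 points).
  x = 1: rhs = 13, matching y values: none (0 points).
  x = 2: rhs = 8, matching y values: none (0 points).
  x = 3: rhs = 15, matching y values: none (0 points).
  x = 4: rhs = 2, matching y values: none (0 points).
  x = 5: rhs = 13, matching y values: none (0 points).
  x = 6: rhs = 16, matching y values: 4, 15 (2 points).
  x = 7: rhs = 17, matching y values: 6, 13 (2 points).
  x = 8: rhs = 3, matching y values: none (0 points).
  x = 9: rhs = 18, matching y values: none (0 points).
  x = 10: rhs = 11, matching y values: 7, 12 (2 points).
  x = 11: rhs = 7, matching y values: 8, 11 (2 points).
  x = 12: rhs = 12, matching y values: none (0 points).
  x = 13: rhs = 13, matching y values: none (0 points).
  x = 14: rhs = 16, matching y values: 4, 15 (2 points).
  x = 15: rhs = 8, matching y values: none (0 points).
  x = 16: rhs = 14, matching y values: none (0 points).
  x = 17: rhs = 2, matching y values: none (0 points).
  x = 18: rhs = 16, matching y values: 4, 15 (2 points).
Total affine count: 14.
Full point count |E(F_19)| = 14 + 1 = 15.
Hasse bound: |15 − (19+1)| = |-5| = 5 ≤ 2√19 ≈ 8.7178 ✓.


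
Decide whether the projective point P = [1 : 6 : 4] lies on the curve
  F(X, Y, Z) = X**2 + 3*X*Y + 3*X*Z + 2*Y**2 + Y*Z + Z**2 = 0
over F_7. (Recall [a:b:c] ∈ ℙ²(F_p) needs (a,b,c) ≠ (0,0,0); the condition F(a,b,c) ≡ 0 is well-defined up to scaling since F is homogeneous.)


F(1,6,4) ≡ 3 (mod 7); P is NOT on the curve.

Evaluate F(1, 6, 4) term-by-term (mod 7).
  X**2 ↦ 1·1·1·1 = 1
  3*X*Y ↦ 3·1·6·1 = 18
  3*X*Z ↦ 3·1·1·4 = 12
  2*Y**2 ↦ 2·1·36·1 = 72
  Y*Z ↦ 1·1·6·4 = 24
  Z**2 ↦ 1·1·1·16 = 16
Sum: F(1, 6, 4) = (1) + (18) + (12) + (72) + (24) + (16) = 143.
Reducing mod 7: 143 ≡ 3 (mod 7).
Since F(a, b, c) ≡ 3 ≠ 0 (mod 7), P does NOT lie on the curve.


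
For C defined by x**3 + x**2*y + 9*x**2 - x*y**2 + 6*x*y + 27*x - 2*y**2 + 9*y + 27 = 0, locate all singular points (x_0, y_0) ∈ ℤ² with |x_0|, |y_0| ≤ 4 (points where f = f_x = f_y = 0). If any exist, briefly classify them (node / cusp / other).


Singular points: {(-3, 0)}; classification: cusp.

Compute partial derivatives:
  f_x = 3*x**2 + 2*x*y + 18*x - y**2 + 6*y + 27.
  f_y = x**2 - 2*x*y + 6*x - 4*y + 9.
Scan x_0 ∈ {−4, ..., 4}. For each x_0, f_y(x_0, y) is a polynomial in y; find its integer roots y ∈ {−4, ..., 4}, then test f_x and f at those candidates.
  x = -4: f_y(-4, y) = 4*y + 1; no integer root y with |y| ≤ 4.
  x = -3: f_y(-3, y) = 2*y; vanishes at y ∈ {0}. (-3, 0): f_x = 0, f = 0 — SINGULAR.
  x = -2: f_y(-2, y) = 1; no integer root y with |y| ≤ 4.
  x = -1: f_y(-1, y) = 4 - 2*y; vanishes at y ∈ {2}. (-1, 2): f_x = 16 ≠ 0.
  x = 0: f_y(0, y) = 9 - 4*y; no integer root y with |y| ≤ 4.
  x = 1: f_y(1, y) = 16 - 6*y; no integer root y with |y| ≤ 4.
  x = 2: f_y(2, y) = 25 - 8*y; no integer root y with |y| ≤ 4.
  x = 3: f_y(3, y) = 36 - 10*y; no integer root y with |y| ≤ 4.
  x = 4: f_y(4, y) = 49 - 12*y; no integer root y with |y| ≤ 4.
Only singular point on the grid: (-3, 0).
Classify: substitute x = -3 + u, y = 0 + v and expand: f = u**3 + u**2*v - u*v**2 + v**2.
No constant or linear terms (consistent with a singular point). Quadratic part: v**2. Cubic part: u**3 + u**2*v - u*v**2.
The quadratic part v**2 is a perfect square, so there is a single (double) tangent line v = 0, i.e. y = 0. Restricting the cubic part to that line (v = 0) leaves u**3 ≠ 0, so f is not divisible by v and the branch is v² ≈ -u**3 to lowest order — this is a cusp.
Classification: cusp.


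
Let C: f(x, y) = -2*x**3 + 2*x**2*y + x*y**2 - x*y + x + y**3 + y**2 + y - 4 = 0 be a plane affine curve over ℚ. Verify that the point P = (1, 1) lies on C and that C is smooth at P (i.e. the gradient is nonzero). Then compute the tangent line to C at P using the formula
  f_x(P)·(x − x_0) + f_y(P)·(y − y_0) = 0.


Tangent line at P: -x + 9*y - 8 = 0.

Step 1: f(1, 1) = 0, so P lies on C.
Step 2: partial derivatives
  f_x(x, y) = -6*x**2 + 4*x*y + y**2 - y + 1, f_y(x, y) = 2*x**2 + 2*x*y - x + 3*y**2 + 2*y + 1.
  f_x(P) = -1, f_y(P) = 9 (gradient nonzero, so P is smooth).
Step 3: tangent line at P: -1·(x − 1) + 9·(y − 1) = 0.
Expanding: -x + 9*y - 8 = 0.


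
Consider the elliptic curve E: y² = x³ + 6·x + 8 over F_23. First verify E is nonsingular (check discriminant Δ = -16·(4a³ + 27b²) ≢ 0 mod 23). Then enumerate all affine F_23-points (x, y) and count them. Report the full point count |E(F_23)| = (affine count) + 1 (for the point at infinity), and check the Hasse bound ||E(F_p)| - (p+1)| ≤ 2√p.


Affine points = {(0, 10), (0, 13), (4, 2), (4, 21), (5, 5), (5, 18), (7, 5), (7, 18), (8, 4), (8, 19), (9, 3), (9, 20), (11, 5), (11, 18), (13, 11), (13, 12), (15, 0), (17, 3), (17, 20), (19, 9), (19, 14), (20, 3), (20, 20), (22, 1), (22, 22)}; affine count = 25; |E(F_23)| = 26.

Discriminant check: Δ ∝ 4a³ + 27b² = 4·6³ + 27·8² = 4·216 + 27·64 ≡ 16 (mod 23). Nonzero ⇒ E is nonsingular.
For each x ∈ F_23, compute rhs = x³ + 6·x + 8 mod 23, then count y ∈ F_23 with y² ≡ rhs.
  x = 0: rhs = 8, matching y values: 10, 13 (2 points).
  x = 1: rhs = 15, matching y values: none (0 points).
  x = 2: rhs = 5, matching y values: none (0 points).
  x = 3: rhs = 7, matching y values: none (0 points).
  x = 4: rhs = 4, matching y values: 2, 21 (2 points).
  x = 5: rhs = 2, matching y values: 5, 18 (2 points).
  x = 6: rhs = 7, matching y values: none (0 points).
  x = 7: rhs = 2, matching y values: 5, 18 (2 points).
  x = 8: rhs = 16, matching y values: 4, 19 (2 points).
  x = 9: rhs = 9, matching y values: 3, 20 (2 points).
  x = 10: rhs = 10, matching y values: none (0 points).
  x = 11: rhs = 2, matching y values: 5, 18 (2 points).
  x = 12: rhs = 14, matching y values: none (0 points).
  x = 13: rhs = 6, matching y values: 11, 12 (2 points).
  x = 14: rhs = 7, matching y values: none (0 points).
  x = 15: rhs = 0, matching y values: 0 (1 points).
  x = 16: rhs = 14, matching y values: none (0 points).
  x = 17: rhs = 9, matching y values: 3, 20 (2 points).
  x = 18: rhs = 14, matching y values: none (0 points).
  x = 19: rhs = 12, matching y values: 9, 14 (2 points).
  x = 20: rhs = 9, matching y values: 3, 20 (2 points).
  x = 21: rhs = 11, matching y values: none (0 points).
  x = 22: rhs = 1, matching y values: 1, 22 (2 points).
Total affine count: 25.
Full point count |E(F_23)| = 25 + 1 = 26.
Hasse bound: |26 − (23+1)| = |2| = 2 ≤ 2√23 ≈ 9.5917 ✓.


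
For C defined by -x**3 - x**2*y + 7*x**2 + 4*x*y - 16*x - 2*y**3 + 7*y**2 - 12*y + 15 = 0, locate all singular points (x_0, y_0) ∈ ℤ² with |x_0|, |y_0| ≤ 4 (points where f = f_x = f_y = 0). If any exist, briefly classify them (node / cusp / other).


Singular points: {(2, 1)}; classification: cusp.

Compute partial derivatives:
  f_x = -3*x**2 - 2*x*y + 14*x + 4*y - 16.
  f_y = -x**2 + 4*x - 6*y**2 + 14*y - 12.
Scan x_0 ∈ {−4, ..., 4}. For each x_0, f_y(x_0, y) is a polynomial in y; find its integer roots y ∈ {−4, ..., 4}, then test f_x and f at those candidates.
  x = -4: f_y(-4, y) = -6*y**2 + 14*y - 44; no integer root y with |y| ≤ 4.
  x = -3: f_y(-3, y) = -6*y**2 + 14*y - 33; no integer root y with |y| ≤ 4.
  x = -2: f_y(-2, y) = -6*y**2 + 14*y - 24; no integer root y with |y| ≤ 4.
  x = -1: f_y(-1, y) = -6*y**2 + 14*y - 17; no integer root y with |y| ≤ 4.
  x = 0: f_y(0, y) = -6*y**2 + 14*y - 12; no integer root y with |y| ≤ 4.
  x = 1: f_y(1, y) = -6*y**2 + 14*y - 9; no integer root y with |y| ≤ 4.
  x = 2: f_y(2, y) = -6*y**2 + 14*y - 8; vanishes at y ∈ {1}. (2, 1): f_x = 0, f = 0 — SINGULAR.
  x = 3: f_y(3, y) = -6*y**2 + 14*y - 9; no integer root y with |y| ≤ 4.
  x = 4: f_y(4, y) = -6*y**2 + 14*y - 12; no integer root y with |y| ≤ 4.
Only singular point on the grid: (2, 1).
Classify: substitute x = 2 + u, y = 1 + v and expand: f = -u**3 - u**2*v - 2*v**3 + v**2.
No constant or linear terms (consistent with a singular point). Quadratic part: v**2. Cubic part: -u**3 - u**2*v - 2*v**3.
The quadratic part v**2 is a perfect square, so there is a single (double) tangent line v = 0, i.e. y = 1. Restricting the cubic part to that line (v = 0) leaves -u**3 ≠ 0, so f is not divisible by v and the branch is v² ≈ u**3 to lowest order — this is a cusp.
Classification: cusp.


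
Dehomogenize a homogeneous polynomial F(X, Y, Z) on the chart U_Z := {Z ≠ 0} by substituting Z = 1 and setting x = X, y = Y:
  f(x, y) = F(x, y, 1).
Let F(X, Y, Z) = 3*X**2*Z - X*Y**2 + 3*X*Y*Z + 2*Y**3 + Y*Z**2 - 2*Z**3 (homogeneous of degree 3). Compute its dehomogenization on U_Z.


f(x, y) = 3*x**2 - x*y**2 + 3*x*y + 2*y**3 + y - 2

On U_Z we set Z = 1. Each monomial c·X^i·Y^j·Z^k in F becomes c·x^i·y^j·1^k = c·x^i·y^j.
Substituting Z = 1: F(X, Y, 1) = 3*x**2 - x*y**2 + 3*x*y + 2*y**3 + y - 2.
Note: deg(f) ≤ deg(F) = 3; strict inequality happens when F is divisible by Z (lost terms).


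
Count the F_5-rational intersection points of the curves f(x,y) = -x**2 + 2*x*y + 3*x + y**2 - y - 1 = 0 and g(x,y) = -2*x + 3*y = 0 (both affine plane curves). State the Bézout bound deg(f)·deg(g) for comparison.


Common zeros: ∅; count = 0; Bézout bound = 2.

deg(f) = 2, deg(g) = 1, so Bézout bound = 2.
Scan x ∈ F_5. For each x, list the y ∈ F_5 with f(x, y) ≡ 0 and those with g(x, y) ≡ 0 (mod 5); the common zeros in that column are the intersection.
  x = 0: f ≡ 0 at y ∈ {3}; g ≡ 0 at y ∈ {0}; common: ∅.
  x = 1: f ≡ 0 at y ∈ ∅; g ≡ 0 at y ∈ {4}; common: ∅.
  x = 2: f ≡ 0 at y ∈ {1}; g ≡ 0 at y ∈ {3}; common: ∅.
  x = 3: f ≡ 0 at y ∈ {1, 4}; g ≡ 0 at y ∈ {2}; common: ∅.
  x = 4: f ≡ 0 at y ∈ {0, 3}; g ≡ 0 at y ∈ {1}; common: ∅.
Collecting: common zeros = ∅, so the count is 0.
Comparison with the Bézout bound: 0 ≤ 2 = deg(f)·deg(g), as expected for curves with no common component (the affine F_5-count falls short of the bound because intersections may lie at infinity, over extension fields, or carry multiplicity).


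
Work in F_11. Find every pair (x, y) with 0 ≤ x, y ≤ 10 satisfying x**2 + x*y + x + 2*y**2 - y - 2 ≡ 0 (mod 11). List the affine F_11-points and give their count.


Affine F_11-points: {(1, 0), (3, 2), (3, 8), (5, 2), (5, 7), (7, 4), (9, 0), (9, 7), (10, 4), (10, 8)}; count = 10.

For each of the 121 pairs (x, y) ∈ F_11², evaluate f(x, y) mod 11. Record the zeros.
  x = 0: [0↦9, 1↦10, 2↦4, 3↦2, 4↦4, 5↦10, 6↦9, 7↦1, 8↦8, 9↦8, 10↦1]  zeros at y ∈ ∅
  x = 1: [0↦0, 1↦2, 2↦8, 3↦7, 4↦10, 5↦6, 6↦6, 7↦10, 8↦7, 9↦8, 10↦2]  zeros at y ∈ {0}
  x = 2: [0↦4, 1↦7, 2↦3, 3↦3, 4↦7, 5↦4, 6↦5, 7↦10, 8↦8, 9↦10, 10↦5]  zeros at y ∈ ∅
  x = 3: [0↦10, 1↦3, 2↦0, 3↦1, 4↦6, 5↦4, 6↦6, 7↦1, 8↦0, 9↦3, 10↦10]  zeros at y ∈ {2, 8}
  x = 4: [0↦7, 1↦1, 2↦10, 3↦1, 4↦7, 5↦6, 6↦9, 7↦5, 8↦5, 9↦9, 10↦6]  zeros at y ∈ ∅
  x = 5: [0↦6, 1↦1, 2↦0, 3↦3, 4↦10, 5↦10, 6↦3, 7↦0, 8↦1, 9↦6, 10↦4]  zeros at y ∈ {2, 7}
  x = 6: [0↦7, 1↦3, 2↦3, 3↦7, 4↦4, 5↦5, 6↦10, 7↦8, 8↦10, 9↦5, 10↦4]  zeros at y ∈ ∅
  x = 7: [0↦10, 1↦7, 2↦8, 3↦2, 4↦0, 5↦2, 6↦8, 7↦7, 8↦10, 9↦6, 10↦6]  zeros at y ∈ {4}
  x = 8: [0↦4, 1↦2, 2↦4, 3↦10, 4↦9, 5↦1, 6↦8, 7↦8, 8↦1, 9↦9, 10↦10]  zeros at y ∈ ∅
  x = 9: [0↦0, 1↦10, 2↦2, 3↦9, 4↦9, 5↦2, 6↦10, 7↦0, 8↦5, 9↦3, 10↦5]  zeros at y ∈ {0, 7}
  x = 10: [0↦9, 1↦9, 2↦2, 3↦10, 4↦0, 5↦5, 6↦3, 7↦5, 8↦0, 9↦10, 10↦2]  zeros at y ∈ {4, 8}
Collecting zeros: affine points = {(1, 0), (3, 2), (3, 8), (5, 2), (5, 7), (7, 4), (9, 0), (9, 7), (10, 4), (10, 8)}.
Total count |C(F_11)_aff| = 10.


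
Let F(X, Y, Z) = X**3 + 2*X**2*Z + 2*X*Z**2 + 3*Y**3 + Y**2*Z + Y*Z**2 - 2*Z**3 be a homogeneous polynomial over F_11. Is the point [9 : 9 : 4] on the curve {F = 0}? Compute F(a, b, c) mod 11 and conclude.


F(9,9,4) ≡ 1 (mod 11); P is NOT on the curve.

Evaluate F(9, 9, 4) term-by-term (mod 11).
  X**3 ↦ 1·729·1·1 = 729
  2*X**2*Z ↦ 2·81·1·4 = 648
  2*X*Z**2 ↦ 2·9·1·16 = 288
  3*Y**3 ↦ 3·1·729·1 = 2187
  Y**2*Z ↦ 1·1·81·4 = 324
  Y*Z**2 ↦ 1·1·9·16 = 144
  -2*Z**3 ↦ -2·1·1·64 = -128
Sum: F(9, 9, 4) = (729) + (648) + (288) + (2187) + (324) + (144) + (-128) = 4192.
Reducing mod 11: 4192 ≡ 1 (mod 11).
Since F(a, b, c) ≡ 1 ≠ 0 (mod 11), P does NOT lie on the curve.


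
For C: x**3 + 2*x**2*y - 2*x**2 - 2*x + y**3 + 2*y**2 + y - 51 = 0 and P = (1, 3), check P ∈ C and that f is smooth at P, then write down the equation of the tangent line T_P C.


Tangent line at P: 9*x + 42*y - 135 = 0.

Step 1: f(1, 3) = 0, so P lies on C.
Step 2: partial derivatives
  f_x(x, y) = 3*x**2 + 4*x*y - 4*x - 2, f_y(x, y) = 2*x**2 + 3*y**2 + 4*y + 1.
  f_x(P) = 9, f_y(P) = 42 (gradient nonzero, so P is smooth).
Step 3: tangent line at P: 9·(x − 1) + 42·(y − 3) = 0.
Expanding: 9*x + 42*y - 135 = 0.


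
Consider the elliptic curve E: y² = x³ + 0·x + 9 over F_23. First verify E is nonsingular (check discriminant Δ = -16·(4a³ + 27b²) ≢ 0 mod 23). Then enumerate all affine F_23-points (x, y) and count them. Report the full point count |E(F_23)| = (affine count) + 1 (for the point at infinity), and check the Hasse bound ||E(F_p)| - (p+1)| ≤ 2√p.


Affine points = {(0, 3), (0, 20), (3, 6), (3, 17), (4, 2), (4, 21), (6, 8), (6, 15), (9, 5), (9, 18), (11, 11), (11, 12), (12, 9), (12, 14), (14, 4), (14, 19), (15, 7), (15, 16), (17, 0), (21, 1), (21, 22), (22, 10), (22, 13)}; affine count = 23; |E(F_23)| = 24.

Discriminant check: Δ ∝ 4a³ + 27b² = 4·0³ + 27·9² = 4·0 + 27·81 ≡ 2 (mod 23). Nonzero ⇒ E is nonsingular.
For each x ∈ F_23, compute rhs = x³ + 0·x + 9 mod 23, then count y ∈ F_23 with y² ≡ rhs.
  x = 0: rhs = 9, matching y values: 3, 20 (2 points).
  x = 1: rhs = 10, matching y values: none (0 points).
  x = 2: rhs = 17, matching y values: none (0 points).
  x = 3: rhs = 13, matching y values: 6, 17 (2 points).
  x = 4: rhs = 4, matching y values: 2, 21 (2 points).
  x = 5: rhs = 19, matching y values: none (0 points).
  x = 6: rhs = 18, matching y values: 8, 15 (2 points).
  x = 7: rhs = 7, matching y values: none (0 points).
  x = 8: rhs = 15, matching y values: none (0 points).
  x = 9: rhs = 2, matching y values: 5, 18 (2 points).
  x = 10: rhs = 20, matching y values: none (0 points).
  x = 11: rhs = 6, matching y values: 11, 12 (2 points).
  x = 12: rhs = 12, matching y values: 9, 14 (2 points).
  x = 13: rhs = 21, matching y values: none (0 points).
  x = 14: rhs = 16, matching y values: 4, 19 (2 points).
  x = 15: rhs = 3, matching y values: 7, 16 (2 points).
  x = 16: rhs = 11, matching y values: none (0 points).
  x = 17: rhs = 0, matching y values: 0 (1 points).
  x = 18: rhs = 22, matching y values: none (0 points).
  x = 19: rhs = 14, matching y values: none (0 points).
  x = 20: rhs = 5, matching y values: none (0 points).
  x = 21: rhs = 1, matching y values: 1, 22 (2 points).
  x = 22: rhs = 8, matching y values: 10, 13 (2 points).
Total affine count: 23.
Full point count |E(F_23)| = 23 + 1 = 24.
Hasse bound: |24 − (23+1)| = |0| = 0 ≤ 2√23 ≈ 9.5917 ✓.


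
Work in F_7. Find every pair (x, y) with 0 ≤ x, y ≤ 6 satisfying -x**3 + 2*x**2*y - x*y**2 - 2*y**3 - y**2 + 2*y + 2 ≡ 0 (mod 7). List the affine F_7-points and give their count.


Affine F_7-points: {(0, 2), (2, 2), (4, 1)}; count = 3.

For each of the 49 pairs (x, y) ∈ F_7², evaluate f(x, y) mod 7. Record the zeros.
  x = 0: [0↦2, 1↦1, 2↦0, 3↦1, 4↦6, 5↦3, 6↦1]  zeros at y ∈ {2}
  x = 1: [0↦1, 1↦1, 2↦6, 3↦4, 4↦4, 5↦1, 6↦4]  zeros at y ∈ ∅
  x = 2: [0↦1, 1↦6, 2↦0, 3↦6, 4↦5, 5↦6, 6↦4]  zeros at y ∈ {2}
  x = 3: [0↦3, 1↦3, 2↦4, 3↦1, 4↦3, 5↦5, 6↦2]  zeros at y ∈ ∅
  x = 4: [0↦1, 1↦0, 2↦5, 3↦4, 4↦6, 5↦6, 6↦6]  zeros at y ∈ {1}
  x = 5: [0↦3, 1↦5, 2↦4, 3↦2, 4↦1, 5↦3, 6↦3]  zeros at y ∈ ∅
  x = 6: [0↦3, 1↦5, 2↦2, 3↦3, 4↦3, 5↦4, 6↦1]  zeros at y ∈ ∅
Collecting zeros: affine points = {(0, 2), (2, 2), (4, 1)}.
Total count |C(F_7)_aff| = 3.


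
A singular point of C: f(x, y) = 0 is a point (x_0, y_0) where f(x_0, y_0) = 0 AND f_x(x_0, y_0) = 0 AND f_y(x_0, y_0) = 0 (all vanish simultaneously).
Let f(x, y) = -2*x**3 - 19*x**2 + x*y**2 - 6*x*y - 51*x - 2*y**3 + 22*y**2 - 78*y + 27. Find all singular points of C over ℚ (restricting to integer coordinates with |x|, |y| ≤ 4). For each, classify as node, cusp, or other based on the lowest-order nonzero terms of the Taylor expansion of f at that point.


Singular points: {(-3, 3)}; classification: node.

Compute partial derivatives:
  f_x = -6*x**2 - 38*x + y**2 - 6*y - 51.
  f_y = 2*x*y - 6*x - 6*y**2 + 44*y - 78.
Scan x_0 ∈ {−4, ..., 4}. For each x_0, f_y(x_0, y) is a polynomial in y; find its integer roots y ∈ {−4, ..., 4}, then test f_x and f at those candidates.
  x = -4: f_y(-4, y) = -6*y**2 + 36*y - 54; vanishes at y ∈ {3}. (-4, 3): f_x = -4 ≠ 0.
  x = -3: f_y(-3, y) = -6*y**2 + 38*y - 60; vanishes at y ∈ {3}. (-3, 3): f_x = 0, f = 0 — SINGULAR.
  x = -2: f_y(-2, y) = -6*y**2 + 40*y - 66; vanishes at y ∈ {3}. (-2, 3): f_x = -8 ≠ 0.
  x = -1: f_y(-1, y) = -6*y**2 + 42*y - 72; vanishes at y ∈ {3, 4}. (-1, 3): f_x = -28 ≠ 0; (-1, 4): f_x = -27 ≠ 0.
  x = 0: f_y(0, y) = -6*y**2 + 44*y - 78; vanishes at y ∈ {3}. (0, 3): f_x = -60 ≠ 0.
  x = 1: f_y(1, y) = -6*y**2 + 46*y - 84; vanishes at y ∈ {3}. (1, 3): f_x = -104 ≠ 0.
  x = 2: f_y(2, y) = -6*y**2 + 48*y - 90; vanishes at y ∈ {3}. (2, 3): f_x = -160 ≠ 0.
  x = 3: f_y(3, y) = -6*y**2 + 50*y - 96; vanishes at y ∈ {3}. (3, 3): f_x = -228 ≠ 0.
  x = 4: f_y(4, y) = -6*y**2 + 52*y - 102; vanishes at y ∈ {3}. (4, 3): f_x = -308 ≠ 0.
Only singular point on the grid: (-3, 3).
Classify: substitute x = -3 + u, y = 3 + v and expand: f = -2*u**3 - u**2 + u*v**2 - 2*v**3 + v**2.
No constant or linear terms (consistent with a singular point). Quadratic part: -u**2 + v**2. Cubic part: -2*u**3 + u*v**2 - 2*v**3.
The quadratic part v**2 - u**2 = (v − u)(v + u) splits into two distinct linear factors, so there are two distinct tangent lines y − 3 = ±(x − -3) — this is a node (ordinary double point).
Classification: node.


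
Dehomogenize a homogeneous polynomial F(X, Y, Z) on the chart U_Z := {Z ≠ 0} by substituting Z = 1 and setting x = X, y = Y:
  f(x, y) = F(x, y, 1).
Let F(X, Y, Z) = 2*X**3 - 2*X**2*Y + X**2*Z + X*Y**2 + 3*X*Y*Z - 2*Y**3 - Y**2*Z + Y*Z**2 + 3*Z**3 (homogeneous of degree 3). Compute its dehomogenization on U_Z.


f(x, y) = 2*x**3 - 2*x**2*y + x**2 + x*y**2 + 3*x*y - 2*y**3 - y**2 + y + 3

On U_Z we set Z = 1. Each monomial c·X^i·Y^j·Z^k in F becomes c·x^i·y^j·1^k = c·x^i·y^j.
Substituting Z = 1: F(X, Y, 1) = 2*x**3 - 2*x**2*y + x**2 + x*y**2 + 3*x*y - 2*y**3 - y**2 + y + 3.
Note: deg(f) ≤ deg(F) = 3; strict inequality happens when F is divisible by Z (lost terms).


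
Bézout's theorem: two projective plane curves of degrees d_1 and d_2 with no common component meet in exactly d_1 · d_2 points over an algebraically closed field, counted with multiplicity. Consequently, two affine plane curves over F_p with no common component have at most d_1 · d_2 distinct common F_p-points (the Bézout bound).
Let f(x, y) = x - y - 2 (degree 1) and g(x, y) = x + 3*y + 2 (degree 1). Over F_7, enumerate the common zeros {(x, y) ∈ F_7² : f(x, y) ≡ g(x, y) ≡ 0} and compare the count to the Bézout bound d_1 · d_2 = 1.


Common zeros: {(1, 6)}; count = 1; Bézout bound = 1.

deg(f) = 1, deg(g) = 1, so Bézout bound = 1.
Scan x ∈ F_7. For each x, list the y ∈ F_7 with f(x, y) ≡ 0 and those with g(x, y) ≡ 0 (mod 7); the common zeros in that column are the intersection.
  x = 0: f ≡ 0 at y ∈ {5}; g ≡ 0 at y ∈ {4}; common: ∅.
  x = 1: f ≡ 0 at y ∈ {6}; g ≡ 0 at y ∈ {6}; common: {6}.
  x = 2: f ≡ 0 at y ∈ {0}; g ≡ 0 at y ∈ {1}; common: ∅.
  x = 3: f ≡ 0 at y ∈ {1}; g ≡ 0 at y ∈ {3}; common: ∅.
  x = 4: f ≡ 0 at y ∈ {2}; g ≡ 0 at y ∈ {5}; common: ∅.
  x = 5: f ≡ 0 at y ∈ {3}; g ≡ 0 at y ∈ {0}; common: ∅.
  x = 6: f ≡ 0 at y ∈ {4}; g ≡ 0 at y ∈ {2}; common: ∅.
Collecting: common zeros = {(1, 6)}, so the count is 1.
Comparison with the Bézout bound: 1 ≤ 1 = deg(f)·deg(g), as expected for curves with no common component (the bound is attained).
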